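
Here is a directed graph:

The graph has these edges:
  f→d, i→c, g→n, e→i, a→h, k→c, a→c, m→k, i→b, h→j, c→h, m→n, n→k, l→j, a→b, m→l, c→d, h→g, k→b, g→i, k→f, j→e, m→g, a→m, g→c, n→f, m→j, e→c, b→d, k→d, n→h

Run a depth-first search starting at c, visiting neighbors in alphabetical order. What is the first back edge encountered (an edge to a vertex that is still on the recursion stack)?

g->c

DFS from c (visiting neighbors in alphabetical order); mark gray on enter, black on exit:
c gray
  d gray
  d black
  h gray
    g gray
      g→c: c is gray → back edge
First back edge: g → c.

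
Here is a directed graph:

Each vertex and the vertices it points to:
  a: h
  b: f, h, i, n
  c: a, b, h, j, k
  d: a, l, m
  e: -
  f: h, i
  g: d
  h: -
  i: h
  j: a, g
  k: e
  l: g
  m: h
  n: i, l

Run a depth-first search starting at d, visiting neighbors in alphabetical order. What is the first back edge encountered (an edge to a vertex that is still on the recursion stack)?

g->d

DFS from d (visiting neighbors in alphabetical order); mark gray on enter, black on exit:
d gray
  a gray
    h gray
    h black
  a black
  l gray
    g gray
      g→d: d is gray → back edge
First back edge: g → d.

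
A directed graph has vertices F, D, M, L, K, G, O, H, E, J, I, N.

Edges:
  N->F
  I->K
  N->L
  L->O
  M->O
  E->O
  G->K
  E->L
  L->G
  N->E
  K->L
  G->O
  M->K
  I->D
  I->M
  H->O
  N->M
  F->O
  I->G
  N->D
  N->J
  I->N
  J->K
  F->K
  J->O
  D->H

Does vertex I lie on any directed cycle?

I lies on a cycle iff there is a path from I back to itself.
Exploring from I, it never reaches itself; equivalently, its strongly connected component is a singleton.

No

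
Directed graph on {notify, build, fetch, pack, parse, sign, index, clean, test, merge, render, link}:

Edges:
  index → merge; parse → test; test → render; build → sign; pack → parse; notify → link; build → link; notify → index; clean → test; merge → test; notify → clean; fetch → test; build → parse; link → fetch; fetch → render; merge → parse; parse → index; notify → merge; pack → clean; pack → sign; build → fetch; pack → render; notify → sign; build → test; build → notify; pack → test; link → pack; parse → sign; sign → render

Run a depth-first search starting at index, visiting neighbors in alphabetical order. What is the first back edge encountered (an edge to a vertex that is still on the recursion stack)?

parse→index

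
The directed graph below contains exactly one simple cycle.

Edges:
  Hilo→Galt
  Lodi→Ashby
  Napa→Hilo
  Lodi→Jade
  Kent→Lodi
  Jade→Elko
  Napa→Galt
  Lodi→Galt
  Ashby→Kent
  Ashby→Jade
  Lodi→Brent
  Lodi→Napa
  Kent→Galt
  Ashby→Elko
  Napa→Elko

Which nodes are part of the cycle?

DFS with gray/black marking from Lodi:
Lodi gray
  Brent gray
  Brent black
  Galt gray
  Galt black
  Napa gray
    Napa→Galt: Galt black — skip
    Elko gray
    Elko black
    Hilo gray
      Hilo→Galt: Galt black — skip
    Hilo black
  Napa black
  Ashby gray
    Jade gray
      Jade→Elko: Elko black — skip
    Jade black
    Ashby→Elko: Elko black — skip
    Kent gray
      Kent→Galt: Galt black — skip
      Kent→Lodi: Lodi is gray → back edge
Back edge closes the cycle Lodi → Ashby → Kent → Lodi; its vertices are {Kent, Lodi, Ashby}.

Kent, Lodi, Ashby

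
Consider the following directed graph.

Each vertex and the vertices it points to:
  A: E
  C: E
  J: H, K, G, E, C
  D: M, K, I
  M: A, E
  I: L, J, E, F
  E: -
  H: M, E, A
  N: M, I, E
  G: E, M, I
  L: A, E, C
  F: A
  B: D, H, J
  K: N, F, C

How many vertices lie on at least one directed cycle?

5

A vertex is on a directed cycle iff it belongs to a strongly connected component of size ≥ 2 (or has a self-loop).
The vertices on cycles are {G, I, J, K, N} — 5 in total.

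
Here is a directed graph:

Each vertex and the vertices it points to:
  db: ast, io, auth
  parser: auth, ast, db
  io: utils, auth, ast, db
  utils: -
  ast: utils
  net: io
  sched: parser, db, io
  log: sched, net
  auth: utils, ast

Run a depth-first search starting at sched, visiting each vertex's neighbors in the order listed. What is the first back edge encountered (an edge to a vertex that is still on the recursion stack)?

DFS from sched (visiting each vertex's neighbors in the order listed); mark gray on enter, black on exit:
sched gray
  parser gray
    auth gray
      utils gray
      utils black
      ast gray
        ast→utils: utils black — skip
      ast black
    auth black
    parser→ast: ast black — skip
    db gray
      db→ast: ast black — skip
      io gray
        io→utils: utils black — skip
        io→auth: auth black — skip
        io→ast: ast black — skip
        io→db: db is gray → back edge
First back edge: io → db.

io->db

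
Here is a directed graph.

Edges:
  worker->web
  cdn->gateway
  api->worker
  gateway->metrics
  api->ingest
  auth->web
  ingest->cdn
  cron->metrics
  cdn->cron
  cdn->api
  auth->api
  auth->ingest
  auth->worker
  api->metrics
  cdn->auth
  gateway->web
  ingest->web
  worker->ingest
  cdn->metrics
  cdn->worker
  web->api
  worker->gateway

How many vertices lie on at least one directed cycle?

7

A vertex is on a directed cycle iff it belongs to a strongly connected component of size ≥ 2 (or has a self-loop).
The vertices on cycles are {api, cdn, web, auth, ingest, worker, gateway} — 7 in total.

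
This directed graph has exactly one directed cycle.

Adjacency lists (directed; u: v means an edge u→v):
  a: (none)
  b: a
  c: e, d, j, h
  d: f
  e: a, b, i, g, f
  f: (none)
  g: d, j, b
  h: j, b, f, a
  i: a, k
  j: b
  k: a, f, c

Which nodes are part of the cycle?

c, e, i, k

DFS with gray/black marking from c:
c gray
  e gray
    a gray
    a black
    b gray
      b→a: a black — skip
    b black
    i gray
      i→a: a black — skip
      k gray
        k→a: a black — skip
        f gray
        f black
        k→c: c is gray → back edge
Back edge closes the cycle c → e → i → k → c; its vertices are {c, e, i, k}.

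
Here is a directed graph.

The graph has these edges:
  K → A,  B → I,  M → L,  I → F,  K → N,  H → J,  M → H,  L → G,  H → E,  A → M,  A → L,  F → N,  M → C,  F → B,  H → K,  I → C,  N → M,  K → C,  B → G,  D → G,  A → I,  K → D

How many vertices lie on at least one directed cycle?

8

A vertex is on a directed cycle iff it belongs to a strongly connected component of size ≥ 2 (or has a self-loop).
The vertices on cycles are {A, B, F, H, I, K, M, N} — 8 in total.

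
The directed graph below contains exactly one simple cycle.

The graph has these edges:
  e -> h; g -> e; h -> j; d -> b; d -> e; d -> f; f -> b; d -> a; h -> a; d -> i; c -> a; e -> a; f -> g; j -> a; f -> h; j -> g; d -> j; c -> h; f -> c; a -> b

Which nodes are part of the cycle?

DFS with gray/black marking from g:
g gray
  e gray
    h gray
      a gray
        b gray
        b black
      a black
      j gray
        j→g: g is gray → back edge
Back edge closes the cycle g → e → h → j → g; its vertices are {e, g, h, j}.

e, g, h, j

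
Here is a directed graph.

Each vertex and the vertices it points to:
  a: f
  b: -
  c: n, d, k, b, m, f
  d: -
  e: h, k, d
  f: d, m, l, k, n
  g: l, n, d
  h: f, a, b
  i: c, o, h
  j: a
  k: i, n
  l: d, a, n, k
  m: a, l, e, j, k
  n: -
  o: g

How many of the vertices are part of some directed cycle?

A vertex is on a directed cycle iff it belongs to a strongly connected component of size ≥ 2 (or has a self-loop).
The vertices on cycles are {a, c, e, f, g, h, i, j, k, l, m, o} — 12 in total.

12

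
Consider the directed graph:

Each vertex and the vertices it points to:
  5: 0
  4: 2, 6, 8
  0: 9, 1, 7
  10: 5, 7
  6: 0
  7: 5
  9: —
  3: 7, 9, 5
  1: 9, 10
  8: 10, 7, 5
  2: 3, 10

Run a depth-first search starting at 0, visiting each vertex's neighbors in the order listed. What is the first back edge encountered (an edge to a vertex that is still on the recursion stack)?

DFS from 0 (visiting each vertex's neighbors in the order listed); mark gray on enter, black on exit:
0 gray
  9 gray
  9 black
  1 gray
    1→9: 9 black — skip
    10 gray
      5 gray
        5→0: 0 is gray → back edge
First back edge: 5 → 0.

5->0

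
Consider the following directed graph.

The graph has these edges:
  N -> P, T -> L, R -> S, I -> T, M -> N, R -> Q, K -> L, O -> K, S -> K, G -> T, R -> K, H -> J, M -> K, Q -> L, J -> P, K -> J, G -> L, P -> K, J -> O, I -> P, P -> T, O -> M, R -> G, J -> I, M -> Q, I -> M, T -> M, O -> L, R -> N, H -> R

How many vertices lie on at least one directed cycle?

A vertex is on a directed cycle iff it belongs to a strongly connected component of size ≥ 2 (or has a self-loop).
The vertices on cycles are {I, J, K, M, N, O, P, T} — 8 in total.

8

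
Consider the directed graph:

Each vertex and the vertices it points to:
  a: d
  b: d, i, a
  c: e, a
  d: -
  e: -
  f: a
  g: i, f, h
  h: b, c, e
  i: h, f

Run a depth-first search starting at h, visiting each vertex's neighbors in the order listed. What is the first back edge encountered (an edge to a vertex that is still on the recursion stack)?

i→h

DFS from h (visiting each vertex's neighbors in the order listed); mark gray on enter, black on exit:
h gray
  b gray
    d gray
    d black
    i gray
      i→h: h is gray → back edge
First back edge: i → h.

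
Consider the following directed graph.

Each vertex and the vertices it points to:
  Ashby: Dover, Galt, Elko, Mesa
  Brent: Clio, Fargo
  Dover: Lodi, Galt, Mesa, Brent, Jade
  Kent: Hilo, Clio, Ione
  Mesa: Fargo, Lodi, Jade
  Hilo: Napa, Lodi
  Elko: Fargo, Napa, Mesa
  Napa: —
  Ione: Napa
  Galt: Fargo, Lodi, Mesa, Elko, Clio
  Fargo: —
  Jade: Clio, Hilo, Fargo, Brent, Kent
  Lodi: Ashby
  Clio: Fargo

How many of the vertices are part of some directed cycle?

9

A vertex is on a directed cycle iff it belongs to a strongly connected component of size ≥ 2 (or has a self-loop).
The vertices on cycles are {Elko, Galt, Hilo, Jade, Kent, Lodi, Mesa, Ashby, Dover} — 9 in total.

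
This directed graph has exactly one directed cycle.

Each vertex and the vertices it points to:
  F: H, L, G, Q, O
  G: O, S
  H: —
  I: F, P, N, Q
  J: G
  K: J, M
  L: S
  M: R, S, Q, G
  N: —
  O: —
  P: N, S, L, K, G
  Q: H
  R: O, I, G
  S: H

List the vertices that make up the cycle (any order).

DFS with gray/black marking from I:
I gray
  F gray
    H gray
    H black
    L gray
      S gray
        S→H: H black — skip
      S black
    L black
    G gray
      O gray
      O black
      G→S: S black — skip
    G black
    Q gray
      Q→H: H black — skip
    Q black
    F→O: O black — skip
  F black
  P gray
    N gray
    N black
    P→S: S black — skip
    P→L: L black — skip
    K gray
      J gray
        J→G: G black — skip
      J black
      M gray
        R gray
          R→O: O black — skip
          R→I: I is gray → back edge
Back edge closes the cycle I → P → K → M → R → I; its vertices are {I, K, M, P, R}.

I, K, M, P, R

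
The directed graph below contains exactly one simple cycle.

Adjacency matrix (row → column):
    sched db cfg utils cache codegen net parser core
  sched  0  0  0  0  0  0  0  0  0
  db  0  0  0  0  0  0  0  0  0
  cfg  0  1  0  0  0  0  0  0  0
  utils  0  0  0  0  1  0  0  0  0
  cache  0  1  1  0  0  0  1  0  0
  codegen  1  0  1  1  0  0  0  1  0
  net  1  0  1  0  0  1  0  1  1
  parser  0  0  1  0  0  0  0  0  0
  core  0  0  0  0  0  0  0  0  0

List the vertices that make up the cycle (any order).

net, cache, utils, codegen

DFS with gray/black marking from cache:
cache gray
  cfg gray
    db gray
    db black
  cfg black
  net gray
    parser gray
      parser→cfg: cfg black — skip
    parser black
    sched gray
    sched black
    net→cfg: cfg black — skip
    codegen gray
      codegen→parser: parser black — skip
      utils gray
        utils→cache: cache is gray → back edge
Back edge closes the cycle cache → net → codegen → utils → cache; its vertices are {net, cache, utils, codegen}.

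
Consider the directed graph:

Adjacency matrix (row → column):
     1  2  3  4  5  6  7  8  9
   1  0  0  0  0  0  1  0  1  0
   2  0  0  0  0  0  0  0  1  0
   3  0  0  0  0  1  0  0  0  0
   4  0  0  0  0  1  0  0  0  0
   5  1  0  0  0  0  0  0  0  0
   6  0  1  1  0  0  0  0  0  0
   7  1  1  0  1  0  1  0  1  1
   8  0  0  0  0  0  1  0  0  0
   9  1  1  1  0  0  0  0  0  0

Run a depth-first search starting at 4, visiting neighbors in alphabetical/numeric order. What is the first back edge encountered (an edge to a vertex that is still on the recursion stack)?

8->6

DFS from 4 (visiting neighbors in alphabetical/numeric order); mark gray on enter, black on exit:
4 gray
  5 gray
    1 gray
      6 gray
        2 gray
          8 gray
            8→6: 6 is gray → back edge
First back edge: 8 → 6.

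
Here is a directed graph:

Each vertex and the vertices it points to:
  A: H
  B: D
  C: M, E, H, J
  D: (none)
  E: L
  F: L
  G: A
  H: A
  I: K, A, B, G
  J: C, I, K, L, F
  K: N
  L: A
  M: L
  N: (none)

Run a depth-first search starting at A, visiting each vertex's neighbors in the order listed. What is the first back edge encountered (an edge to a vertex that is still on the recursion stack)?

H->A

DFS from A (visiting each vertex's neighbors in the order listed); mark gray on enter, black on exit:
A gray
  H gray
    H→A: A is gray → back edge
First back edge: H → A.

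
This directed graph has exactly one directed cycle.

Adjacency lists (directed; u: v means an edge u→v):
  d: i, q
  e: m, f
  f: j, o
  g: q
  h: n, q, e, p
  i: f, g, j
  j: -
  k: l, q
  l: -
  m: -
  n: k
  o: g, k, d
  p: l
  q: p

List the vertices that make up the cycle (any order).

d, f, i, o

DFS with gray/black marking from f:
f gray
  j gray
  j black
  o gray
    g gray
      q gray
        p gray
          l gray
          l black
        p black
      q black
    g black
    k gray
      k→l: l black — skip
      k→q: q black — skip
    k black
    d gray
      i gray
        i→f: f is gray → back edge
Back edge closes the cycle f → o → d → i → f; its vertices are {d, f, i, o}.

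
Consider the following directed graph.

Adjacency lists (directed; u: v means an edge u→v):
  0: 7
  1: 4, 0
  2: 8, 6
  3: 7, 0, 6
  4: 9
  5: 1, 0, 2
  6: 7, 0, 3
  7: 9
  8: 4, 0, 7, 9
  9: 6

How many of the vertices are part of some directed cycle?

5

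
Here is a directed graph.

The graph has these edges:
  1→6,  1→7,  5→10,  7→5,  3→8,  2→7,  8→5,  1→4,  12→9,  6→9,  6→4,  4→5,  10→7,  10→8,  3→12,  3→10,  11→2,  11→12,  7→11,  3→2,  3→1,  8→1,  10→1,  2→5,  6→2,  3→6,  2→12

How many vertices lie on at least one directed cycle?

9

A vertex is on a directed cycle iff it belongs to a strongly connected component of size ≥ 2 (or has a self-loop).
The vertices on cycles are {1, 2, 4, 5, 6, 7, 8, 10, 11} — 9 in total.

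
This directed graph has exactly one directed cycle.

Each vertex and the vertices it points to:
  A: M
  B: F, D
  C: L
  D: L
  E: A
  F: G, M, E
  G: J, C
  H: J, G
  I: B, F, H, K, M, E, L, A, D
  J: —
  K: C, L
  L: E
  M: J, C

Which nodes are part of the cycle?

A, C, E, L, M

DFS with gray/black marking from A:
A gray
  M gray
    J gray
    J black
    C gray
      L gray
        E gray
          E→A: A is gray → back edge
Back edge closes the cycle A → M → C → L → E → A; its vertices are {A, C, E, L, M}.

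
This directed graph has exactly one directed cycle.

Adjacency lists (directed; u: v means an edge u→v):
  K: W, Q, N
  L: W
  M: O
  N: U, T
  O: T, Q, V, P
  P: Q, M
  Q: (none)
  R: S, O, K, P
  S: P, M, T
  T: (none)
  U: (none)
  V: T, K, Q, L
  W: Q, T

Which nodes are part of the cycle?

M, O, P

DFS with gray/black marking from O:
O gray
  T gray
  T black
  Q gray
  Q black
  V gray
    V→T: T black — skip
    K gray
      W gray
        W→Q: Q black — skip
        W→T: T black — skip
      W black
      K→Q: Q black — skip
      N gray
        U gray
        U black
        N→T: T black — skip
      N black
    K black
    V→Q: Q black — skip
    L gray
      L→W: W black — skip
    L black
  V black
  P gray
    P→Q: Q black — skip
    M gray
      M→O: O is gray → back edge
Back edge closes the cycle O → P → M → O; its vertices are {M, O, P}.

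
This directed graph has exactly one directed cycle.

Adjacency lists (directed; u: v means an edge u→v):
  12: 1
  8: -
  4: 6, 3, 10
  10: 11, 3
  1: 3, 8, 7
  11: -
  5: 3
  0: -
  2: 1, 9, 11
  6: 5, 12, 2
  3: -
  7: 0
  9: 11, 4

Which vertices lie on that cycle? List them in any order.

DFS with gray/black marking from 6:
6 gray
  5 gray
    3 gray
    3 black
  5 black
  12 gray
    1 gray
      1→3: 3 black — skip
      8 gray
      8 black
      7 gray
        0 gray
        0 black
      7 black
    1 black
  12 black
  2 gray
    2→1: 1 black — skip
    9 gray
      11 gray
      11 black
      4 gray
        4→6: 6 is gray → back edge
Back edge closes the cycle 6 → 2 → 9 → 4 → 6; its vertices are {2, 4, 6, 9}.

2, 4, 6, 9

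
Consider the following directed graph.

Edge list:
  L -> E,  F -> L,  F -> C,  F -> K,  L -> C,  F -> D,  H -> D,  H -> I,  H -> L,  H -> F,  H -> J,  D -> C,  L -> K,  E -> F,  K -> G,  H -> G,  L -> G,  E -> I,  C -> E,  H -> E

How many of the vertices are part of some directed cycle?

A vertex is on a directed cycle iff it belongs to a strongly connected component of size ≥ 2 (or has a self-loop).
The vertices on cycles are {C, D, E, F, L} — 5 in total.

5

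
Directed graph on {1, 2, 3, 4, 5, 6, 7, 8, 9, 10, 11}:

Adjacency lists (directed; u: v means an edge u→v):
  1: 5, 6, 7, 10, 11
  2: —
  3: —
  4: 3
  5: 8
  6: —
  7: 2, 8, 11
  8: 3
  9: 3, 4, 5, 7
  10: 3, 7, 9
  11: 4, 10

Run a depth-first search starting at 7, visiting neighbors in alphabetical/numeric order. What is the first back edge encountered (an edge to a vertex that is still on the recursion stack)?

DFS from 7 (visiting neighbors in alphabetical/numeric order); mark gray on enter, black on exit:
7 gray
  2 gray
  2 black
  8 gray
    3 gray
    3 black
  8 black
  11 gray
    4 gray
      4→3: 3 black — skip
    4 black
    10 gray
      10→3: 3 black — skip
      10→7: 7 is gray → back edge
First back edge: 10 → 7.

10->7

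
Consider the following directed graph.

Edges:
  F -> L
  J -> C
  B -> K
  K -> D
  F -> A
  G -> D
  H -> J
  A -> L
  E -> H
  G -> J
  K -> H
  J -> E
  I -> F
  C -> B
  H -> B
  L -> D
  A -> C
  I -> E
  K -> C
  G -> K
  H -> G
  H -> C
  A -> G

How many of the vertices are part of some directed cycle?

7

A vertex is on a directed cycle iff it belongs to a strongly connected component of size ≥ 2 (or has a self-loop).
The vertices on cycles are {B, C, E, G, H, J, K} — 7 in total.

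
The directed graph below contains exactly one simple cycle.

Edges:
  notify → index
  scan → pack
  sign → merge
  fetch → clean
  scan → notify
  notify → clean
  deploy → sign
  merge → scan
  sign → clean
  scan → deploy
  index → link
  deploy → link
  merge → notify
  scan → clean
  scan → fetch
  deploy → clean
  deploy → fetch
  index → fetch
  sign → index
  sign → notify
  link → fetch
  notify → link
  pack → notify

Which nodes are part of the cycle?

DFS with gray/black marking from merge:
merge gray
  notify gray
    clean gray
    clean black
    link gray
      fetch gray
        fetch→clean: clean black — skip
      fetch black
    link black
    index gray
      index→link: link black — skip
      index→fetch: fetch black — skip
    index black
  notify black
  scan gray
    scan→fetch: fetch black — skip
    scan→notify: notify black — skip
    deploy gray
      deploy→fetch: fetch black — skip
      sign gray
        sign→notify: notify black — skip
        sign→clean: clean black — skip
        sign→merge: merge is gray → back edge
Back edge closes the cycle merge → scan → deploy → sign → merge; its vertices are {scan, sign, merge, deploy}.

scan, sign, merge, deploy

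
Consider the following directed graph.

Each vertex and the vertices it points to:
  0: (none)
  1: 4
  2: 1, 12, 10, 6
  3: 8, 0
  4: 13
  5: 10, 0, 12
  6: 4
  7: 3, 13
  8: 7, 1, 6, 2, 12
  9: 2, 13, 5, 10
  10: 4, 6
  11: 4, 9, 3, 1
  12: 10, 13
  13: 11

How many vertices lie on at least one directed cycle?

A vertex is on a directed cycle iff it belongs to a strongly connected component of size ≥ 2 (or has a self-loop).
The vertices on cycles are {1, 2, 3, 4, 5, 6, 7, 8, 9, 10, 11, 12, 13} — 13 in total.

13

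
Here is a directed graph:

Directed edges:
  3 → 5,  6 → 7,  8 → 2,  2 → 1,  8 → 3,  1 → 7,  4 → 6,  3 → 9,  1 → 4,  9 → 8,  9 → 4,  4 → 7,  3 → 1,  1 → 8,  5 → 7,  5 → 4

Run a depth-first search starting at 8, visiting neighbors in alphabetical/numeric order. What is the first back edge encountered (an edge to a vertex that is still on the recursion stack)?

1→8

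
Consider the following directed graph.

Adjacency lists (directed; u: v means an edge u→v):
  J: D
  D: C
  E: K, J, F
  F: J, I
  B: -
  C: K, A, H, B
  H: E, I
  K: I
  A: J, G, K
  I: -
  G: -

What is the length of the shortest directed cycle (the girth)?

For each vertex v, BFS finds the shortest path from v back to v.
The shortest such closed walk is C → A → J → D → C, length 4.

4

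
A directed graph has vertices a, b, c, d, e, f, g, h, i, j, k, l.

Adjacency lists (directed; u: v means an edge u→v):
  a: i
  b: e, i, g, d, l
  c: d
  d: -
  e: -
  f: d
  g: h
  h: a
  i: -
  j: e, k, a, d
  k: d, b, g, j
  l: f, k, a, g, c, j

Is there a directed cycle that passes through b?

Yes

b is on a cycle iff b can reach itself via ≥1 edge.
b → l → k → b — yes.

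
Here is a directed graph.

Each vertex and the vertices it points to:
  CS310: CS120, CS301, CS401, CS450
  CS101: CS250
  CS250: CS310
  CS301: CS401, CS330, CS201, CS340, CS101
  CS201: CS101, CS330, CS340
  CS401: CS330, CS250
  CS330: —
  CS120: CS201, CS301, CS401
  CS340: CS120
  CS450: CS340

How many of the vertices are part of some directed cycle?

9

A vertex is on a directed cycle iff it belongs to a strongly connected component of size ≥ 2 (or has a self-loop).
The vertices on cycles are {CS101, CS120, CS201, CS250, CS301, CS310, CS340, CS401, CS450} — 9 in total.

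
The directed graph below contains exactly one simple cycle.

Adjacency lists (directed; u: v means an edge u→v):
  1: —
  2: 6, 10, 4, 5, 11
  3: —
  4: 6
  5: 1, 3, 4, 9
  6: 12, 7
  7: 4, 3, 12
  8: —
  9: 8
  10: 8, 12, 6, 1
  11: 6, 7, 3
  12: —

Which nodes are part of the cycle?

DFS with gray/black marking from 7:
7 gray
  4 gray
    6 gray
      12 gray
      12 black
      6→7: 7 is gray → back edge
Back edge closes the cycle 7 → 4 → 6 → 7; its vertices are {4, 6, 7}.

4, 6, 7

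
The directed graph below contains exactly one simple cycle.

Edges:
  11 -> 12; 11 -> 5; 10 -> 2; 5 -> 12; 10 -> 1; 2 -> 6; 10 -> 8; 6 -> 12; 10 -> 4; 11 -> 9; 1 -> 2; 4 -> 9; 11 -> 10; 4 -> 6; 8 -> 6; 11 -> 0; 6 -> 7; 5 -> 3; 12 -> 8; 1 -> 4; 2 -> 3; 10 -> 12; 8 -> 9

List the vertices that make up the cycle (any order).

6, 8, 12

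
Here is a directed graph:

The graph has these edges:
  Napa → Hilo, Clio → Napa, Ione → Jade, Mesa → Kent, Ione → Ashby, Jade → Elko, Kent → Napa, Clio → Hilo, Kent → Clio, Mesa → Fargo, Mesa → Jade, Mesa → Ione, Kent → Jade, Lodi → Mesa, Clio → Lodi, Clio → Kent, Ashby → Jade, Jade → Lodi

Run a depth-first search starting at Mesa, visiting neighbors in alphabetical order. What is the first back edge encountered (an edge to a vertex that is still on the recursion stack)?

Lodi→Mesa

DFS from Mesa (visiting neighbors in alphabetical order); mark gray on enter, black on exit:
Mesa gray
  Fargo gray
  Fargo black
  Ione gray
    Ashby gray
      Jade gray
        Elko gray
        Elko black
        Lodi gray
          Lodi→Mesa: Mesa is gray → back edge
First back edge: Lodi → Mesa.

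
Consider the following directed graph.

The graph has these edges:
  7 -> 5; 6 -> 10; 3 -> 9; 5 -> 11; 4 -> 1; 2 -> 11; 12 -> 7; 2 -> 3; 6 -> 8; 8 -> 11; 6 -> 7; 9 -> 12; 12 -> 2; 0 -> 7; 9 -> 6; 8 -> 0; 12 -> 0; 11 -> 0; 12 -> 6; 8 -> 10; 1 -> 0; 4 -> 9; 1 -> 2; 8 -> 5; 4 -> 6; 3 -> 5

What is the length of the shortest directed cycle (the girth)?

For each vertex v, BFS finds the shortest path from v back to v.
The shortest such closed walk is 9 → 12 → 2 → 3 → 9, length 4.

4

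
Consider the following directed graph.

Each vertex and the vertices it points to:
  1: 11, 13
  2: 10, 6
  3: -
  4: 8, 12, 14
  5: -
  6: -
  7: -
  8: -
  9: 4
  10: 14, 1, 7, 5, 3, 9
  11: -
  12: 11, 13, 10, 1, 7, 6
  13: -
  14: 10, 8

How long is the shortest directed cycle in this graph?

2

For each vertex v, BFS finds the shortest path from v back to v.
The shortest such closed walk is 10 → 14 → 10, length 2.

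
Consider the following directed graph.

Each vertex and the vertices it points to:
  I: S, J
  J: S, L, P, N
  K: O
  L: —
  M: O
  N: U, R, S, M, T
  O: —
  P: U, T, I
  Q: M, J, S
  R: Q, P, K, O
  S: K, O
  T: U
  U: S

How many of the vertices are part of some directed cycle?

6

A vertex is on a directed cycle iff it belongs to a strongly connected component of size ≥ 2 (or has a self-loop).
The vertices on cycles are {I, J, N, P, Q, R} — 6 in total.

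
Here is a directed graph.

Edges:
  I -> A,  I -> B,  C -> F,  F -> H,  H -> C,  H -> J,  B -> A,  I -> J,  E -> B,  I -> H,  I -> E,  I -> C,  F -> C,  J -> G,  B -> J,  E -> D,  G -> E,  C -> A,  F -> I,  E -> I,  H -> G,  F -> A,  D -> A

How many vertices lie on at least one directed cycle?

A vertex is on a directed cycle iff it belongs to a strongly connected component of size ≥ 2 (or has a self-loop).
The vertices on cycles are {B, C, E, F, G, H, I, J} — 8 in total.

8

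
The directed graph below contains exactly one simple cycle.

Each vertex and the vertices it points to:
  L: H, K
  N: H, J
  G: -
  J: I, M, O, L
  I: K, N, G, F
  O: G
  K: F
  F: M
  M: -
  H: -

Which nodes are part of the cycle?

I, J, N

DFS with gray/black marking from J:
J gray
  I gray
    K gray
      F gray
        M gray
        M black
      F black
    K black
    N gray
      H gray
      H black
      N→J: J is gray → back edge
Back edge closes the cycle J → I → N → J; its vertices are {I, J, N}.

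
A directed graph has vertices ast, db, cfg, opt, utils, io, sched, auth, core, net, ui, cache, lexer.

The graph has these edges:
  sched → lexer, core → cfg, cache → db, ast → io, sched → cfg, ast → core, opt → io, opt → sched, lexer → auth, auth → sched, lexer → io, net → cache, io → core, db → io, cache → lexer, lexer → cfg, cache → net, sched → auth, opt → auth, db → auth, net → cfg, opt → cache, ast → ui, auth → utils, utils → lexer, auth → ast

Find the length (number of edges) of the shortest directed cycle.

2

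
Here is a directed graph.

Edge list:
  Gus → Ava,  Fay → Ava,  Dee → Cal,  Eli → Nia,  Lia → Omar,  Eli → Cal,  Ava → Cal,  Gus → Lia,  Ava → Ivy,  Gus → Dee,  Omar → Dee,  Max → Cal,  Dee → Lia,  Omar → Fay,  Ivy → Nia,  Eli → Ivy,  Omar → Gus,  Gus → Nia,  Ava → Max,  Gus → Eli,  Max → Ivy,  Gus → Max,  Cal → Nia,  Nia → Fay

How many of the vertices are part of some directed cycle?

A vertex is on a directed cycle iff it belongs to a strongly connected component of size ≥ 2 (or has a self-loop).
The vertices on cycles are {Ava, Cal, Dee, Fay, Gus, Ivy, Lia, Max, Nia, Omar} — 10 in total.

10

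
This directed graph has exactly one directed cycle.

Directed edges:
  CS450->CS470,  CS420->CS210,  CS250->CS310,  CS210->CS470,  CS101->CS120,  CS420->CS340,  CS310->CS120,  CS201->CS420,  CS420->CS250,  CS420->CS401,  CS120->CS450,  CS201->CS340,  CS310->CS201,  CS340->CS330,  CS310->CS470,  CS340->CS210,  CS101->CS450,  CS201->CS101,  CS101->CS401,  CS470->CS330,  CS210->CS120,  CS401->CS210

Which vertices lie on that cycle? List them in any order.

CS201, CS250, CS310, CS420

DFS with gray/black marking from CS201:
CS201 gray
  CS420 gray
    CS401 gray
      CS210 gray
        CS470 gray
          CS330 gray
          CS330 black
        CS470 black
        CS120 gray
          CS450 gray
            CS450→CS470: CS470 black — skip
          CS450 black
        CS120 black
      CS210 black
    CS401 black
    CS250 gray
      CS310 gray
        CS310→CS470: CS470 black — skip
        CS310→CS201: CS201 is gray → back edge
Back edge closes the cycle CS201 → CS420 → CS250 → CS310 → CS201; its vertices are {CS201, CS250, CS310, CS420}.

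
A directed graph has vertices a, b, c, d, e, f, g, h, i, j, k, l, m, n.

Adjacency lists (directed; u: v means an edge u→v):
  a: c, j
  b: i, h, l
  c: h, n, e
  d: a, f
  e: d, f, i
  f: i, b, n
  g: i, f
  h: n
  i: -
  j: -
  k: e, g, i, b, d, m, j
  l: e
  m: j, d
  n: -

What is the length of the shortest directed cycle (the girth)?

For each vertex v, BFS finds the shortest path from v back to v.
The shortest such closed walk is d → a → c → e → d, length 4.

4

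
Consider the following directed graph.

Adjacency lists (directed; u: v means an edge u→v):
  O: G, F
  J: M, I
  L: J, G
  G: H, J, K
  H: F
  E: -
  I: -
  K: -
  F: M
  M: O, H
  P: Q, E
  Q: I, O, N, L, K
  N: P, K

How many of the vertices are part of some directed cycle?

A vertex is on a directed cycle iff it belongs to a strongly connected component of size ≥ 2 (or has a self-loop).
The vertices on cycles are {F, G, H, J, M, N, O, P, Q} — 9 in total.

9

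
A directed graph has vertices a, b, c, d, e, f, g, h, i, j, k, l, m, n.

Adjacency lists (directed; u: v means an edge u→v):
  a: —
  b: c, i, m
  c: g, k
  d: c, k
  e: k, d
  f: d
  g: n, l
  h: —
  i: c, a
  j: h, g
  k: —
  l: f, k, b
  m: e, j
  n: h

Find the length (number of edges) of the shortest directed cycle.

4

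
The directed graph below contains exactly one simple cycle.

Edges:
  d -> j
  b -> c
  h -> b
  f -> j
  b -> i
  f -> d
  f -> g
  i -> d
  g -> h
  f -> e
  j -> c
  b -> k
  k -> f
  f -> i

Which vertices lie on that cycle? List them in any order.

b, f, g, h, k

DFS with gray/black marking from b:
b gray
  c gray
  c black
  i gray
    d gray
      j gray
        j→c: c black — skip
      j black
    d black
  i black
  k gray
    f gray
      g gray
        h gray
          h→b: b is gray → back edge
Back edge closes the cycle b → k → f → g → h → b; its vertices are {b, f, g, h, k}.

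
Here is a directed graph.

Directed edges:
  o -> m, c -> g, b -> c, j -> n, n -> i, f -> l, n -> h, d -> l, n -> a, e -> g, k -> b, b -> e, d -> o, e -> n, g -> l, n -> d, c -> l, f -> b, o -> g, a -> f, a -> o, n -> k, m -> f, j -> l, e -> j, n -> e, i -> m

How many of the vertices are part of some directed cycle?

11

A vertex is on a directed cycle iff it belongs to a strongly connected component of size ≥ 2 (or has a self-loop).
The vertices on cycles are {a, b, d, e, f, i, j, k, m, n, o} — 11 in total.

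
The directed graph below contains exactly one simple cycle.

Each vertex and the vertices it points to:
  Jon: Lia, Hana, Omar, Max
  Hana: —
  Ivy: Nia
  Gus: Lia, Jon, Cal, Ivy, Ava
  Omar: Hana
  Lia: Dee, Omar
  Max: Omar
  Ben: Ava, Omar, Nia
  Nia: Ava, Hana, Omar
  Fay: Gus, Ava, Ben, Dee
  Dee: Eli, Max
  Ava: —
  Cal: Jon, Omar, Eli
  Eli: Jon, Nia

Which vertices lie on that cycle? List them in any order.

Dee, Eli, Jon, Lia

DFS with gray/black marking from Dee:
Dee gray
  Eli gray
    Jon gray
      Lia gray
        Lia→Dee: Dee is gray → back edge
Back edge closes the cycle Dee → Eli → Jon → Lia → Dee; its vertices are {Dee, Eli, Jon, Lia}.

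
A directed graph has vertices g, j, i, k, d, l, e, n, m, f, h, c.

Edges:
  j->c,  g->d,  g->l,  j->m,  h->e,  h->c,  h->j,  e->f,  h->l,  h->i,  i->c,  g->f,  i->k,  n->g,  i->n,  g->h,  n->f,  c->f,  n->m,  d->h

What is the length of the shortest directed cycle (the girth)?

For each vertex v, BFS finds the shortest path from v back to v.
The shortest such closed walk is i → n → g → h → i, length 4.

4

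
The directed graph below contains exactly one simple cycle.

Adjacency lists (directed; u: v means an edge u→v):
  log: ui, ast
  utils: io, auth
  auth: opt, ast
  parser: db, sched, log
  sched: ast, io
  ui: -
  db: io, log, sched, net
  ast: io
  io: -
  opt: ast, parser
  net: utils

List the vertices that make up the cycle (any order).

db, net, opt, auth, utils, parser

DFS with gray/black marking from auth:
auth gray
  opt gray
    ast gray
      io gray
      io black
    ast black
    parser gray
      db gray
        db→io: io black — skip
        log gray
          ui gray
          ui black
          log→ast: ast black — skip
        log black
        sched gray
          sched→ast: ast black — skip
          sched→io: io black — skip
        sched black
        net gray
          utils gray
            utils→io: io black — skip
            utils→auth: auth is gray → back edge
Back edge closes the cycle auth → opt → parser → db → net → utils → auth; its vertices are {db, net, opt, auth, utils, parser}.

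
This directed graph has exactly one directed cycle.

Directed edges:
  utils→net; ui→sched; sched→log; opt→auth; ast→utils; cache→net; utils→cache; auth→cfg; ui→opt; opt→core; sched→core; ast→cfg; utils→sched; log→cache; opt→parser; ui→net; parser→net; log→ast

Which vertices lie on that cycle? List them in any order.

ast, log, sched, utils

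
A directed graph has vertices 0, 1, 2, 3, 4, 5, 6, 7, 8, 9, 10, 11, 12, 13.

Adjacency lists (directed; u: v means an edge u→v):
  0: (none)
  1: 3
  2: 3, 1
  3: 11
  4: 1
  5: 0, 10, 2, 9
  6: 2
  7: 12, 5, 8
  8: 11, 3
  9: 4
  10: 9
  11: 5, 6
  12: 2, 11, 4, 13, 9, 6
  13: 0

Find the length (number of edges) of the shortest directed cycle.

4

For each vertex v, BFS finds the shortest path from v back to v.
The shortest such closed walk is 5 → 2 → 3 → 11 → 5, length 4.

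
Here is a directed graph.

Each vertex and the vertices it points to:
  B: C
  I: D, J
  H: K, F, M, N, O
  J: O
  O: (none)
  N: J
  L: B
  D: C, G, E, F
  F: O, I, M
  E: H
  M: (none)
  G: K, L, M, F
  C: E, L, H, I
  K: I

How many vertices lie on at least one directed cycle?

10

A vertex is on a directed cycle iff it belongs to a strongly connected component of size ≥ 2 (or has a self-loop).
The vertices on cycles are {B, C, D, E, F, G, H, I, K, L} — 10 in total.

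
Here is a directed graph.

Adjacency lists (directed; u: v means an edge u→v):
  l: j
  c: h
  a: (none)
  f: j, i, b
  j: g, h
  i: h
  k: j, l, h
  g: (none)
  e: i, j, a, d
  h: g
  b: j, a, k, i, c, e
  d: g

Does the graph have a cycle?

No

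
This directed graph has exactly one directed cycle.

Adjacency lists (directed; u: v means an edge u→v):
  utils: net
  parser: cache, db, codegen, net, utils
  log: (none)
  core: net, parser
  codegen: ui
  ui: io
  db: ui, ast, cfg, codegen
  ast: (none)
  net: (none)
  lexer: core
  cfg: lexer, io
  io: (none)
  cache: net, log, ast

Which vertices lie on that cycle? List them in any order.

db, cfg, core, lexer, parser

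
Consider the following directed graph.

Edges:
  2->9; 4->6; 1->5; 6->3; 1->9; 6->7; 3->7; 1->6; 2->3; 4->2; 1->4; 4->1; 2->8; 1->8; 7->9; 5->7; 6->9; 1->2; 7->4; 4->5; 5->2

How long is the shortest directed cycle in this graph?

2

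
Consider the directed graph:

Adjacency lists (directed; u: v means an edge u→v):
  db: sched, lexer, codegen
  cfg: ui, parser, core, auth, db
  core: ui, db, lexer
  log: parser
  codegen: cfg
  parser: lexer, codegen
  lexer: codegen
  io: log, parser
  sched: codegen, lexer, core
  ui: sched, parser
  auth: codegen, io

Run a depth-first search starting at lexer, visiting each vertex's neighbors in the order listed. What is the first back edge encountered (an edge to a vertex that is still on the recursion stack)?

sched->codegen

DFS from lexer (visiting each vertex's neighbors in the order listed); mark gray on enter, black on exit:
lexer gray
  codegen gray
    cfg gray
      ui gray
        sched gray
          sched→codegen: codegen is gray → back edge
First back edge: sched → codegen.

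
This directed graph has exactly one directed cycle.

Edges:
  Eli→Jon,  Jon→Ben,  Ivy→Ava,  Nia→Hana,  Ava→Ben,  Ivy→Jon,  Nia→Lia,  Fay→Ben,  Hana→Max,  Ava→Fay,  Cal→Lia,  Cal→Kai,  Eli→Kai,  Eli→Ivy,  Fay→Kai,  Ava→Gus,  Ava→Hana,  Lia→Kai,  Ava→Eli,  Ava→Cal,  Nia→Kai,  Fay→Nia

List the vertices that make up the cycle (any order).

Ava, Eli, Ivy

DFS with gray/black marking from Ava:
Ava gray
  Hana gray
    Max gray
    Max black
  Hana black
  Gus gray
  Gus black
  Ben gray
  Ben black
  Eli gray
    Ivy gray
      Ivy→Ava: Ava is gray → back edge
Back edge closes the cycle Ava → Eli → Ivy → Ava; its vertices are {Ava, Eli, Ivy}.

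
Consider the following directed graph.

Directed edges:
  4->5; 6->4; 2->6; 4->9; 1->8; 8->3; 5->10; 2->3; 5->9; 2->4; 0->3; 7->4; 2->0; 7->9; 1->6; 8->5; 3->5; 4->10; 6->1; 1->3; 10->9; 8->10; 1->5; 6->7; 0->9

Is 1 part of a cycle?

Yes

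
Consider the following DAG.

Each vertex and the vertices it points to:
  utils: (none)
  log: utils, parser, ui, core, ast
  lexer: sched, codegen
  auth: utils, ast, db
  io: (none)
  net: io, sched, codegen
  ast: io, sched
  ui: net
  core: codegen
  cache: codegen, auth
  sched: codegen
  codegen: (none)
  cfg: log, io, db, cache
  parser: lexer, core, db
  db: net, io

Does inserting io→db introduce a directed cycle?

Yes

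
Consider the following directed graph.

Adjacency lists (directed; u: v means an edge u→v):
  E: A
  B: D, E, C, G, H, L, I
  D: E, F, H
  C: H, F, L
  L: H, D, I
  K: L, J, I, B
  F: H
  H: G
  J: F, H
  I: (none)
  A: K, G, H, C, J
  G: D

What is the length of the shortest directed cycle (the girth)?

3

For each vertex v, BFS finds the shortest path from v back to v.
The shortest such closed walk is G → D → H → G, length 3.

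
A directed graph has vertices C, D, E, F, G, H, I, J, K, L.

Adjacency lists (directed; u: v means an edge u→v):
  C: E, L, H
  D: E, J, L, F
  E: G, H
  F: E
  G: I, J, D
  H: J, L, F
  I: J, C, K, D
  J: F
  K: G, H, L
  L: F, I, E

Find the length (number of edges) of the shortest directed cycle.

3

For each vertex v, BFS finds the shortest path from v back to v.
The shortest such closed walk is I → D → L → I, length 3.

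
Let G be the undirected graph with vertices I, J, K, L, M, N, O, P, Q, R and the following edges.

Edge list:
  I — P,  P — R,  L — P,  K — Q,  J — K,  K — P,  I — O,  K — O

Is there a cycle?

Yes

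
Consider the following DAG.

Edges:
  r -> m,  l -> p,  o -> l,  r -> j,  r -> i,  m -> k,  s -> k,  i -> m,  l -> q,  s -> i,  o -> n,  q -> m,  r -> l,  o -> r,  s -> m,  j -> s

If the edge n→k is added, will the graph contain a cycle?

No

Adding n→k creates a cycle iff k can already reach n.
Explore from k: no path reaches n. The graph stays acyclic.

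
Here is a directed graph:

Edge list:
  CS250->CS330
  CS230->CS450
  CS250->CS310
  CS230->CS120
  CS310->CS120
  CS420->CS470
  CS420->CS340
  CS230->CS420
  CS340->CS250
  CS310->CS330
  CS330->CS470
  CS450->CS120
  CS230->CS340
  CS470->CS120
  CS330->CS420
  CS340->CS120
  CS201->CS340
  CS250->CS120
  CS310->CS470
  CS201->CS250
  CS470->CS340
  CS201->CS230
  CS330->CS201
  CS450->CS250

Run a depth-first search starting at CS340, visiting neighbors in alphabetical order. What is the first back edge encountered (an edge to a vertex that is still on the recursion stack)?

CS230->CS340

DFS from CS340 (visiting neighbors in alphabetical order); mark gray on enter, black on exit:
CS340 gray
  CS120 gray
  CS120 black
  CS250 gray
    CS250→CS120: CS120 black — skip
    CS310 gray
      CS310→CS120: CS120 black — skip
      CS330 gray
        CS201 gray
          CS230 gray
            CS230→CS120: CS120 black — skip
            CS230→CS340: CS340 is gray → back edge
First back edge: CS230 → CS340.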